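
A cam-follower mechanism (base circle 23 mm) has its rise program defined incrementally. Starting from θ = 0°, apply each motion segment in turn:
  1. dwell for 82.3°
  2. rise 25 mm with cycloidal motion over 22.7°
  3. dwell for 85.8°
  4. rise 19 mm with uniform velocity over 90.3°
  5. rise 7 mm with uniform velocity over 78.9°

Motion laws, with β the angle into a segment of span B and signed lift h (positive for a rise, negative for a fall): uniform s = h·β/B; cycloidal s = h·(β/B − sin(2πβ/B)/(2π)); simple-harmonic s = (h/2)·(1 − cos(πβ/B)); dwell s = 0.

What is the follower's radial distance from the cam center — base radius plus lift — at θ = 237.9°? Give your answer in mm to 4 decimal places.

seg 1 [0°–82.3°] dwell: s stays 0.0000
seg 2 [82.3°–105°] cycloidal, h=25: full span → s += 25 → s = 25.0000
seg 3 [105°–190.8°] dwell: s stays 25.0000
seg 4 [190.8°–281.1°] uniform, h=19: θ=237.9° here. β=47.1, B=90.3. 19·47.1/90.3 = 9.9103 → s = 34.9103
radial distance = base radius + s = 23 + 34.9103 = 57.9103

57.9103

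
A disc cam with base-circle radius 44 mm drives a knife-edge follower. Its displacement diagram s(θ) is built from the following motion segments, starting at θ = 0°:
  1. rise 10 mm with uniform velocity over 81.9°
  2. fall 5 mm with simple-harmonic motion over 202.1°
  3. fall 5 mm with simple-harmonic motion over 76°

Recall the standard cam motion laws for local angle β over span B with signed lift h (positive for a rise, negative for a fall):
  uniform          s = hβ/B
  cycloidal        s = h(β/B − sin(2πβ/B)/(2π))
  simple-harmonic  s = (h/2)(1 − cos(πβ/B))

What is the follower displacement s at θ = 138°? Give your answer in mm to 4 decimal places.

seg 1 [0°–81.9°] uniform, h=10: full span → s += 10 → s = 10.0000
seg 2 [81.9°–284°] simple-harmonic, h=-5: θ=138° here. β=56.1, B=202.1. -5/2·(1 − cos(π·0.2776)) = -0.8919 → s = 9.1081

9.1081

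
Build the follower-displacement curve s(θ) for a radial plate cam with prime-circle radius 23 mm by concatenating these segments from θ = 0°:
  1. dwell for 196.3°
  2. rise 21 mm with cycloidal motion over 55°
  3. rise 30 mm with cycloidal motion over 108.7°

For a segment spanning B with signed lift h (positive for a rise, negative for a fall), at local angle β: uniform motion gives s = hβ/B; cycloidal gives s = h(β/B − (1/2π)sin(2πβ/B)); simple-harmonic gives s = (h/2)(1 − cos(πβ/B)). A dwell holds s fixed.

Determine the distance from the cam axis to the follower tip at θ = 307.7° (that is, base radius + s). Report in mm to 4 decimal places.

seg 1 [0°–196.3°] dwell: s stays 0.0000
seg 2 [196.3°–251.3°] cycloidal, h=21: full span → s += 21 → s = 21.0000
seg 3 [251.3°–360°] cycloidal, h=30: θ=307.7° here. β=56.4, B=108.7. 30·(0.5189 − sin(2π·0.5189)/(2π)) = 16.1302 → s = 37.1302
radial distance = base radius + s = 23 + 37.1302 = 60.1302

60.1302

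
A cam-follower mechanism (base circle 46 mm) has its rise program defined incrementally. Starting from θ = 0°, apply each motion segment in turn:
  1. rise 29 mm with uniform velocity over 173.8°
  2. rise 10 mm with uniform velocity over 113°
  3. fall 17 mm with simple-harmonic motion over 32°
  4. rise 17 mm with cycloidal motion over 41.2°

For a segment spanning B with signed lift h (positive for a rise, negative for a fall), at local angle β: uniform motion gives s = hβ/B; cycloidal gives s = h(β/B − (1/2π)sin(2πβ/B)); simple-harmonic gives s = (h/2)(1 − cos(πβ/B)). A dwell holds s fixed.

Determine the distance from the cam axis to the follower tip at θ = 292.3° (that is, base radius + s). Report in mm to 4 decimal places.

seg 1 [0°–173.8°] uniform, h=29: full span → s += 29 → s = 29.0000
seg 2 [173.8°–286.8°] uniform, h=10: full span → s += 10 → s = 39.0000
seg 3 [286.8°–318.8°] simple-harmonic, h=-17: θ=292.3° here. β=5.5, B=32. -17/2·(1 − cos(π·0.1719)) = -1.2093 → s = 37.7907
radial distance = base radius + s = 46 + 37.7907 = 83.7907

83.7907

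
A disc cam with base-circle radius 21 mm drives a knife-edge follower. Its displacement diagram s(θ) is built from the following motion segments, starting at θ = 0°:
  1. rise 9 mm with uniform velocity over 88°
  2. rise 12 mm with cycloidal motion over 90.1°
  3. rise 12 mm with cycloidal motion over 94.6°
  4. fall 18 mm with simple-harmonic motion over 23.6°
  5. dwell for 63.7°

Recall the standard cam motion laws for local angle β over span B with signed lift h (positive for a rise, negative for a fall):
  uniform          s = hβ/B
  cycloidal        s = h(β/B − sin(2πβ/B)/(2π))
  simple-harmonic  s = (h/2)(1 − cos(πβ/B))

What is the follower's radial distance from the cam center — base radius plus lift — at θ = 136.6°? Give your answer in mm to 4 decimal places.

seg 1 [0°–88°] uniform, h=9: full span → s += 9 → s = 9.0000
seg 2 [88°–178.1°] cycloidal, h=12: θ=136.6° here. β=48.6, B=90.1. 12·(0.5394 − sin(2π·0.5394)/(2π)) = 6.9408 → s = 15.9408
radial distance = base radius + s = 21 + 15.9408 = 36.9408

36.9408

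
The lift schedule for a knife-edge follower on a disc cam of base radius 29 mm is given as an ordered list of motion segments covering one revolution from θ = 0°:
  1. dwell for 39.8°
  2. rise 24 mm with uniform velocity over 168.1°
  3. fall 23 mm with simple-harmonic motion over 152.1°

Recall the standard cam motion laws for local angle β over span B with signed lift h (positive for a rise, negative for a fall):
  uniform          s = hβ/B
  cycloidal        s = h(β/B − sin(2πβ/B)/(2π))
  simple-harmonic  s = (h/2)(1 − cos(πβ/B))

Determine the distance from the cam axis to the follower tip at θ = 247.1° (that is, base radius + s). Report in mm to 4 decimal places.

seg 1 [0°–39.8°] dwell: s stays 0.0000
seg 2 [39.8°–207.9°] uniform, h=24: full span → s += 24 → s = 24.0000
seg 3 [207.9°–360°] simple-harmonic, h=-23: θ=247.1° here. β=39.2, B=152.1. -23/2·(1 − cos(π·0.2577)) = -3.5680 → s = 20.4320
radial distance = base radius + s = 29 + 20.4320 = 49.4320

49.4320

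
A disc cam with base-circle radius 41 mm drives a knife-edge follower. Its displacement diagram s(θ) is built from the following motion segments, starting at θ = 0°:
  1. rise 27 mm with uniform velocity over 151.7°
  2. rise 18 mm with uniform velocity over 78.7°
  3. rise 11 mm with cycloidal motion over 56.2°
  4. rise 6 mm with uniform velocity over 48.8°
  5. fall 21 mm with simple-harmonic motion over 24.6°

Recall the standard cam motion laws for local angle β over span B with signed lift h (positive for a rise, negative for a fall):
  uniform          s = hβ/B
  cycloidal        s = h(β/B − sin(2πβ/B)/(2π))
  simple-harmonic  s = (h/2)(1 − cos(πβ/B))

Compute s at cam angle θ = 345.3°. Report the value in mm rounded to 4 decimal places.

seg 1 [0°–151.7°] uniform, h=27: full span → s += 27 → s = 27.0000
seg 2 [151.7°–230.4°] uniform, h=18: full span → s += 18 → s = 45.0000
seg 3 [230.4°–286.6°] cycloidal, h=11: full span → s += 11 → s = 56.0000
seg 4 [286.6°–335.4°] uniform, h=6: full span → s += 6 → s = 62.0000
seg 5 [335.4°–360°] simple-harmonic, h=-21: θ=345.3° here. β=9.9, B=24.6. -21/2·(1 − cos(π·0.4024)) = -7.3319 → s = 54.6681

54.6681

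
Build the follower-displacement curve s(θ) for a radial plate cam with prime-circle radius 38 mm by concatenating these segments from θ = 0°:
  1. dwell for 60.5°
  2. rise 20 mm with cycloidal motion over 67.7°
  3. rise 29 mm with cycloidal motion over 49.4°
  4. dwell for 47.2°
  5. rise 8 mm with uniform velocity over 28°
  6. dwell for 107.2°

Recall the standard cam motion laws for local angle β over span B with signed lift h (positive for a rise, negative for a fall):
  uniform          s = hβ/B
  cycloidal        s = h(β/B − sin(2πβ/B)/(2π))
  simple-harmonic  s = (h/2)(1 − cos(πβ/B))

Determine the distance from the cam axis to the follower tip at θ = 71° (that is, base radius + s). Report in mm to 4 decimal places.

seg 1 [0°–60.5°] dwell: s stays 0.0000
seg 2 [60.5°–128.2°] cycloidal, h=20: θ=71° here. β=10.5, B=67.7. 20·(0.1551 − sin(2π·0.1551)/(2π)) = 0.4682 → s = 0.4682
radial distance = base radius + s = 38 + 0.4682 = 38.4682

38.4682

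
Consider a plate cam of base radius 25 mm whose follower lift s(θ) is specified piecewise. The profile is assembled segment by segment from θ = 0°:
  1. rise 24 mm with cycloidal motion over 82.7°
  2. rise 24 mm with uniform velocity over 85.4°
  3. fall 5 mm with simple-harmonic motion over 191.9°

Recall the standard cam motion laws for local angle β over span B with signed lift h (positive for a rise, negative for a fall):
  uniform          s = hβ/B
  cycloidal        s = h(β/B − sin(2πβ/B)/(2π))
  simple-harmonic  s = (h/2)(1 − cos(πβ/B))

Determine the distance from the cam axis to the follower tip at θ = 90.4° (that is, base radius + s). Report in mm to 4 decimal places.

seg 1 [0°–82.7°] cycloidal, h=24: full span → s += 24 → s = 24.0000
seg 2 [82.7°–168.1°] uniform, h=24: θ=90.4° here. β=7.7, B=85.4. 24·7.7/85.4 = 2.1639 → s = 26.1639
radial distance = base radius + s = 25 + 26.1639 = 51.1639

51.1639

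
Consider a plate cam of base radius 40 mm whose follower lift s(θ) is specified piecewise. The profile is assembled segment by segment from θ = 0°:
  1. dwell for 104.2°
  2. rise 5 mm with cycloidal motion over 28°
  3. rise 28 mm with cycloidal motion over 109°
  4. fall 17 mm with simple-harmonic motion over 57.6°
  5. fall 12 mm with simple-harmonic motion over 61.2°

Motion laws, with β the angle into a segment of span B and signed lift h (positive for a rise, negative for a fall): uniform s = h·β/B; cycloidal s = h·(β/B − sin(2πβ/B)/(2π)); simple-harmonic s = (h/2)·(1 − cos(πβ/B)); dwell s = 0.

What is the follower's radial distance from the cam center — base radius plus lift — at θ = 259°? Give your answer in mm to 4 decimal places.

seg 1 [0°–104.2°] dwell: s stays 0.0000
seg 2 [104.2°–132.2°] cycloidal, h=5: full span → s += 5 → s = 5.0000
seg 3 [132.2°–241.2°] cycloidal, h=28: full span → s += 28 → s = 33.0000
seg 4 [241.2°–298.8°] simple-harmonic, h=-17: θ=259° here. β=17.8, B=57.6. -17/2·(1 − cos(π·0.3090)) = -3.7008 → s = 29.2992
radial distance = base radius + s = 40 + 29.2992 = 69.2992

69.2992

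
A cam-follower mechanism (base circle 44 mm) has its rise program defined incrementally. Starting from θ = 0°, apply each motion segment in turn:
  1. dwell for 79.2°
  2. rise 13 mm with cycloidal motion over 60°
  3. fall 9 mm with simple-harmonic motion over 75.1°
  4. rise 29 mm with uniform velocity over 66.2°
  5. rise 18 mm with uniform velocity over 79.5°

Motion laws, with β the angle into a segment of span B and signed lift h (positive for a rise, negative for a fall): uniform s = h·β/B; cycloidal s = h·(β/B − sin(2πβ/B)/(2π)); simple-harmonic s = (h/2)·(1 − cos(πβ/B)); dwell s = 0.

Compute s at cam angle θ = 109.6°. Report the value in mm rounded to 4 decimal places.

seg 1 [0°–79.2°] dwell: s stays 0.0000
seg 2 [79.2°–139.2°] cycloidal, h=13: θ=109.6° here. β=30.4, B=60. 13·(0.5067 − sin(2π·0.5067)/(2π)) = 6.6733 → s = 6.6733

6.6733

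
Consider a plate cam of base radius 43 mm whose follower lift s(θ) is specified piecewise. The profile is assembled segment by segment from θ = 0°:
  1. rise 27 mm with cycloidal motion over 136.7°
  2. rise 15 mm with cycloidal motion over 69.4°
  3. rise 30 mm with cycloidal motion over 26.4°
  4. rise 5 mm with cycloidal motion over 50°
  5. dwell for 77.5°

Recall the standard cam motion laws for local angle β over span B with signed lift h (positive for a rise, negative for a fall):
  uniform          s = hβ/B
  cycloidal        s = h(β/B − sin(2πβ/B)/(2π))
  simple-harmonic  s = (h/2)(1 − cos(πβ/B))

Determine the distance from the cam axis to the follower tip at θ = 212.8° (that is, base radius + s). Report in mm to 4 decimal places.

seg 1 [0°–136.7°] cycloidal, h=27: full span → s += 27 → s = 27.0000
seg 2 [136.7°–206.1°] cycloidal, h=15: full span → s += 15 → s = 42.0000
seg 3 [206.1°–232.5°] cycloidal, h=30: θ=212.8° here. β=6.7, B=26.4. 30·(0.2538 − sin(2π·0.2538)/(2π)) = 2.8403 → s = 44.8403
radial distance = base radius + s = 43 + 44.8403 = 87.8403

87.8403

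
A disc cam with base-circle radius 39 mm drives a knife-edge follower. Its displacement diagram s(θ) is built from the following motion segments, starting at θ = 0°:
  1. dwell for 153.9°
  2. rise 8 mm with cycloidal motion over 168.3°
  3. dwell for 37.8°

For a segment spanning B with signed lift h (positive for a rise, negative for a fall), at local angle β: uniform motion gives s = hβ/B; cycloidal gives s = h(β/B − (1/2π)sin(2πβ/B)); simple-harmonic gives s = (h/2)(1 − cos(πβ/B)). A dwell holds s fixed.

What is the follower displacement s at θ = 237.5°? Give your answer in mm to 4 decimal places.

seg 1 [0°–153.9°] dwell: s stays 0.0000
seg 2 [153.9°–322.2°] cycloidal, h=8: θ=237.5° here. β=83.6, B=168.3. 8·(0.4967 − sin(2π·0.4967)/(2π)) = 3.9477 → s = 3.9477

3.9477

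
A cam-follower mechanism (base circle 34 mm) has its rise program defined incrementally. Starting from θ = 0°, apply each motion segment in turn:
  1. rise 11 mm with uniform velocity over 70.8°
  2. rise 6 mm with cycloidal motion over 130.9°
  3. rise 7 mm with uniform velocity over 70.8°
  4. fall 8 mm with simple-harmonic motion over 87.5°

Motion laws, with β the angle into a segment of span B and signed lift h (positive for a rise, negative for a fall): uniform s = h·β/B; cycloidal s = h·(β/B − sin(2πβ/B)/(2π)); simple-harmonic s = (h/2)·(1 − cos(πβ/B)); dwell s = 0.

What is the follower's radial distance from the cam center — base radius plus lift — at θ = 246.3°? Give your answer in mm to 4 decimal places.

seg 1 [0°–70.8°] uniform, h=11: full span → s += 11 → s = 11.0000
seg 2 [70.8°–201.7°] cycloidal, h=6: full span → s += 6 → s = 17.0000
seg 3 [201.7°–272.5°] uniform, h=7: θ=246.3° here. β=44.6, B=70.8. 7·44.6/70.8 = 4.4096 → s = 21.4096
radial distance = base radius + s = 34 + 21.4096 = 55.4096

55.4096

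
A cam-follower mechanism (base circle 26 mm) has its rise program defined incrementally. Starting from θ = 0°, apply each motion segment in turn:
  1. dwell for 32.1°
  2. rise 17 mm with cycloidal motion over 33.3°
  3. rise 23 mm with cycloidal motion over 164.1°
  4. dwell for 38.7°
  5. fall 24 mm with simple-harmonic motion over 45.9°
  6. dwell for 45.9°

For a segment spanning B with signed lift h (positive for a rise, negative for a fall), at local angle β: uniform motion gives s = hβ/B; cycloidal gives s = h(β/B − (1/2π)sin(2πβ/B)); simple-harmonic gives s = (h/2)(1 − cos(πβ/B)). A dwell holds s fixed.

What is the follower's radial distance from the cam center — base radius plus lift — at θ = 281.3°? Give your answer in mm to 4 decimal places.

seg 1 [0°–32.1°] dwell: s stays 0.0000
seg 2 [32.1°–65.4°] cycloidal, h=17: full span → s += 17 → s = 17.0000
seg 3 [65.4°–229.5°] cycloidal, h=23: full span → s += 23 → s = 40.0000
seg 4 [229.5°–268.2°] dwell: s stays 40.0000
seg 5 [268.2°–314.1°] simple-harmonic, h=-24: θ=281.3° here. β=13.1, B=45.9. -24/2·(1 − cos(π·0.2854)) = -4.5090 → s = 35.4910
radial distance = base radius + s = 26 + 35.4910 = 61.4910

61.4910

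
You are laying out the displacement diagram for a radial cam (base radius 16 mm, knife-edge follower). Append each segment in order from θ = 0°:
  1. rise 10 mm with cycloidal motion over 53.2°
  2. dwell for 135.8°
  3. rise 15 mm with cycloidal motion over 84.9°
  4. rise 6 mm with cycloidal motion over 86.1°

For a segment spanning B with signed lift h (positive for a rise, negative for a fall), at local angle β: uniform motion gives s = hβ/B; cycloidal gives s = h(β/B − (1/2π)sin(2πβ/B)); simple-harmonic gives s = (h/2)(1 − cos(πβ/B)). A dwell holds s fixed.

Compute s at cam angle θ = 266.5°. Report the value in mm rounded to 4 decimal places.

seg 1 [0°–53.2°] cycloidal, h=10: full span → s += 10 → s = 10.0000
seg 2 [53.2°–189°] dwell: s stays 10.0000
seg 3 [189°–273.9°] cycloidal, h=15: θ=266.5° here. β=77.5, B=84.9. 15·(0.9128 − sin(2π·0.9128)/(2π)) = 14.9356 → s = 24.9356

24.9356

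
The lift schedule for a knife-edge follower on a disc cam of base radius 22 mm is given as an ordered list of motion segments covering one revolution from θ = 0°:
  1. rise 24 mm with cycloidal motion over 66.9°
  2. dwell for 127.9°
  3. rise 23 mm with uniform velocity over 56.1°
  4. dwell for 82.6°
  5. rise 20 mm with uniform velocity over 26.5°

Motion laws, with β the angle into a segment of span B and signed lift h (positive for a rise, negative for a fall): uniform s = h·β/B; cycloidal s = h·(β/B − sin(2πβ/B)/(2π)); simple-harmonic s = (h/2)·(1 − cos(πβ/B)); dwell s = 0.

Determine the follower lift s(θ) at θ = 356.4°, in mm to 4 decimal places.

seg 1 [0°–66.9°] cycloidal, h=24: full span → s += 24 → s = 24.0000
seg 2 [66.9°–194.8°] dwell: s stays 24.0000
seg 3 [194.8°–250.9°] uniform, h=23: full span → s += 23 → s = 47.0000
seg 4 [250.9°–333.5°] dwell: s stays 47.0000
seg 5 [333.5°–360°] uniform, h=20: θ=356.4° here. β=22.9, B=26.5. 20·22.9/26.5 = 17.2830 → s = 64.2830

64.2830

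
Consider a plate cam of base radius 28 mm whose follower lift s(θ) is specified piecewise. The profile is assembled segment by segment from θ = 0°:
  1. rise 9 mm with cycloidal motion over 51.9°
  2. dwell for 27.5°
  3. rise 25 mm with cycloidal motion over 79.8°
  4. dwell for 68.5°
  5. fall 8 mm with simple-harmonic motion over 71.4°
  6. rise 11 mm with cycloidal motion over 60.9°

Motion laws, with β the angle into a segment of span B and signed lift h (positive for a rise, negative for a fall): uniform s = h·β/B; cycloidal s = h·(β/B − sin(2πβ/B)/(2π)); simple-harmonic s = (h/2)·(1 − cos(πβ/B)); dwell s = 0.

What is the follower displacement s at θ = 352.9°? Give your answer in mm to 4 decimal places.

seg 1 [0°–51.9°] cycloidal, h=9: full span → s += 9 → s = 9.0000
seg 2 [51.9°–79.4°] dwell: s stays 9.0000
seg 3 [79.4°–159.2°] cycloidal, h=25: full span → s += 25 → s = 34.0000
seg 4 [159.2°–227.7°] dwell: s stays 34.0000
seg 5 [227.7°–299.1°] simple-harmonic, h=-8: full span → s += -8 → s = 26.0000
seg 6 [299.1°–360°] cycloidal, h=11: θ=352.9° here. β=53.8, B=60.9. 11·(0.8834 − sin(2π·0.8834)/(2π)) = 10.8883 → s = 36.8883

36.8883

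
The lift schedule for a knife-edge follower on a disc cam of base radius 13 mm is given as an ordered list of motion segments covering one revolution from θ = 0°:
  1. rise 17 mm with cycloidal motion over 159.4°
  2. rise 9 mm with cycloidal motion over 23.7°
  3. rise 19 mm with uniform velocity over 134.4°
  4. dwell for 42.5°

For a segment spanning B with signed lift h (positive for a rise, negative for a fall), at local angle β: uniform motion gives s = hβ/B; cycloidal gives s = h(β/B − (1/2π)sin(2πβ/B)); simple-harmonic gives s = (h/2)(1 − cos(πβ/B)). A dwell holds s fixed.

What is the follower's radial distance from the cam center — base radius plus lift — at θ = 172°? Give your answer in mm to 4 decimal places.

seg 1 [0°–159.4°] cycloidal, h=17: full span → s += 17 → s = 17.0000
seg 2 [159.4°–183.1°] cycloidal, h=9: θ=172° here. β=12.6, B=23.7. 9·(0.5316 − sin(2π·0.5316)/(2π)) = 5.0677 → s = 22.0677
radial distance = base radius + s = 13 + 22.0677 = 35.0677

35.0677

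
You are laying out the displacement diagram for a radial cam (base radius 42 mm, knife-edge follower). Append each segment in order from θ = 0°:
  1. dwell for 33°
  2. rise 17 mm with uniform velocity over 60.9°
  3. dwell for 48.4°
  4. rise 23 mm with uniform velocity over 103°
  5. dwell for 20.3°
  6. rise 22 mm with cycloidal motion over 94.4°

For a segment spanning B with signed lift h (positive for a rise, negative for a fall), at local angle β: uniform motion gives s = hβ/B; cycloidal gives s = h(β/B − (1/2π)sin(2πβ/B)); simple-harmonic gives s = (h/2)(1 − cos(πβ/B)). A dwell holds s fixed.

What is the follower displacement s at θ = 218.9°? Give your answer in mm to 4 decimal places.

seg 1 [0°–33°] dwell: s stays 0.0000
seg 2 [33°–93.9°] uniform, h=17: full span → s += 17 → s = 17.0000
seg 3 [93.9°–142.3°] dwell: s stays 17.0000
seg 4 [142.3°–245.3°] uniform, h=23: θ=218.9° here. β=76.6, B=103. 23·76.6/103 = 17.1049 → s = 34.1049

34.1049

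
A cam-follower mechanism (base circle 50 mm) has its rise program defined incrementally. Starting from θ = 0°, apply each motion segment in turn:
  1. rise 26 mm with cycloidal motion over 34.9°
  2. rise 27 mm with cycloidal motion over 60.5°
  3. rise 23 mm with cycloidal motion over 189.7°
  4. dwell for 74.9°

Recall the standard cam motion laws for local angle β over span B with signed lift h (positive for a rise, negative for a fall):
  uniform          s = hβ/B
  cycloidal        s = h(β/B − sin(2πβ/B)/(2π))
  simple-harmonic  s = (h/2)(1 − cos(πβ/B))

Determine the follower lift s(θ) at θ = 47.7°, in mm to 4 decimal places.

seg 1 [0°–34.9°] cycloidal, h=26: full span → s += 26 → s = 26.0000
seg 2 [34.9°–95.4°] cycloidal, h=27: θ=47.7° here. β=12.8, B=60.5. 27·(0.2116 − sin(2π·0.2116)/(2π)) = 1.5399 → s = 27.5399

27.5399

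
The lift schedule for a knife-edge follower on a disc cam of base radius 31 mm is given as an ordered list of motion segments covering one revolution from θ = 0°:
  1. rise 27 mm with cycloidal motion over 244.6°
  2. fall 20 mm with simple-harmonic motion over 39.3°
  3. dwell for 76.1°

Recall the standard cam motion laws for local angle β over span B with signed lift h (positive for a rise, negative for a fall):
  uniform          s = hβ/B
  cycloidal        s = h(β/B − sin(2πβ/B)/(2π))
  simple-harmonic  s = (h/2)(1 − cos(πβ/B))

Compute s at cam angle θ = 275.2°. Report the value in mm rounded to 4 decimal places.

seg 1 [0°–244.6°] cycloidal, h=27: full span → s += 27 → s = 27.0000
seg 2 [244.6°–283.9°] simple-harmonic, h=-20: θ=275.2° here. β=30.6, B=39.3. -20/2·(1 − cos(π·0.7786)) = -17.6775 → s = 9.3225

9.3225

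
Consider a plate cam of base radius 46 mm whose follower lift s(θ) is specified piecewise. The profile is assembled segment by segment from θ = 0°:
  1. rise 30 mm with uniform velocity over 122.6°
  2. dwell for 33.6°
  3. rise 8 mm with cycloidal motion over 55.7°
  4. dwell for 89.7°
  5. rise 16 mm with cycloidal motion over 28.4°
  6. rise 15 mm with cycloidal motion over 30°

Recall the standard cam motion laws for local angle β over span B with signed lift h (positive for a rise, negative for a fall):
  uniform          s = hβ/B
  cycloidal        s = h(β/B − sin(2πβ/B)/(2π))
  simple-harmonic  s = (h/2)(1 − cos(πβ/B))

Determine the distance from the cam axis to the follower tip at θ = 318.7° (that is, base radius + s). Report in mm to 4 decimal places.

seg 1 [0°–122.6°] uniform, h=30: full span → s += 30 → s = 30.0000
seg 2 [122.6°–156.2°] dwell: s stays 30.0000
seg 3 [156.2°–211.9°] cycloidal, h=8: full span → s += 8 → s = 38.0000
seg 4 [211.9°–301.6°] dwell: s stays 38.0000
seg 5 [301.6°–330°] cycloidal, h=16: θ=318.7° here. β=17.1, B=28.4. 16·(0.6021 − sin(2π·0.6021)/(2π)) = 11.1578 → s = 49.1578
radial distance = base radius + s = 46 + 49.1578 = 95.1578

95.1578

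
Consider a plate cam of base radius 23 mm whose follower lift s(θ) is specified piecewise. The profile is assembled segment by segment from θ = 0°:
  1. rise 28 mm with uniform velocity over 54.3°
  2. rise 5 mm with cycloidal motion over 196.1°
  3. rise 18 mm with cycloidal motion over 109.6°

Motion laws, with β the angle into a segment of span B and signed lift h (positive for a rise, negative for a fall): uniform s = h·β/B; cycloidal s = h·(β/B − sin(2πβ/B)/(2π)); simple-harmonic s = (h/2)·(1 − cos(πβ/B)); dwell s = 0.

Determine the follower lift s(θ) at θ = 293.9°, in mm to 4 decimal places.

seg 1 [0°–54.3°] uniform, h=28: full span → s += 28 → s = 28.0000
seg 2 [54.3°–250.4°] cycloidal, h=5: full span → s += 5 → s = 33.0000
seg 3 [250.4°–360°] cycloidal, h=18: θ=293.9° here. β=43.5, B=109.6. 18·(0.3969 − sin(2π·0.3969)/(2π)) = 5.4154 → s = 38.4154

38.4154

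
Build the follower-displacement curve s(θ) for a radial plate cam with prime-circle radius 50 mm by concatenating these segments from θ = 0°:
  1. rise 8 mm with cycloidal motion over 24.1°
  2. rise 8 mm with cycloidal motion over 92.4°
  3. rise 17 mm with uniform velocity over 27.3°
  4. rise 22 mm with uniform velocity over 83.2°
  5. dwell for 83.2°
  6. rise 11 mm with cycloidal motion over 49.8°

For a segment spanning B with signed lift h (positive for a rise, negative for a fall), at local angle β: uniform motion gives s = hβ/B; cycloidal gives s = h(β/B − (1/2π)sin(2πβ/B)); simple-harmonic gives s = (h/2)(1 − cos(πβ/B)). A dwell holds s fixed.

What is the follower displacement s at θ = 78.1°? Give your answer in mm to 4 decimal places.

seg 1 [0°–24.1°] cycloidal, h=8: full span → s += 8 → s = 8.0000
seg 2 [24.1°–116.5°] cycloidal, h=8: θ=78.1° here. β=54, B=92.4. 8·(0.5844 − sin(2π·0.5844)/(2π)) = 5.3194 → s = 13.3194

13.3194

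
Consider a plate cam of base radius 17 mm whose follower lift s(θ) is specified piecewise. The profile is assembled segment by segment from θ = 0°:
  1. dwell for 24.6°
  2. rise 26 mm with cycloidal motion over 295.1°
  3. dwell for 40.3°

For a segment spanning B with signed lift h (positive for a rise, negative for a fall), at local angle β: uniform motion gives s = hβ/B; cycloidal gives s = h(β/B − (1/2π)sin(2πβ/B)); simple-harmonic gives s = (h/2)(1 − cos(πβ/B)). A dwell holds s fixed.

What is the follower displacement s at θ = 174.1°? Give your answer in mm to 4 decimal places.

seg 1 [0°–24.6°] dwell: s stays 0.0000
seg 2 [24.6°–319.7°] cycloidal, h=26: θ=174.1° here. β=149.5, B=295.1. 26·(0.5066 − sin(2π·0.5066)/(2π)) = 13.3436 → s = 13.3436

13.3436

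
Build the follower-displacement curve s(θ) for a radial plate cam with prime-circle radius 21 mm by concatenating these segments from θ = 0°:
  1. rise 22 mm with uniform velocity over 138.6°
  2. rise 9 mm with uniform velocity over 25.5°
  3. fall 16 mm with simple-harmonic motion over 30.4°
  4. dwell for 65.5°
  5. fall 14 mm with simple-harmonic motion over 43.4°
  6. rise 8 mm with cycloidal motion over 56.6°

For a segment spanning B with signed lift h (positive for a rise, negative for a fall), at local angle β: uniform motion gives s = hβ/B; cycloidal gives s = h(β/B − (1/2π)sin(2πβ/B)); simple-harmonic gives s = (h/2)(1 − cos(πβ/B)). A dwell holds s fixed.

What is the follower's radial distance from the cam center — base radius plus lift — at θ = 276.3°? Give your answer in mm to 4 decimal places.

seg 1 [0°–138.6°] uniform, h=22: full span → s += 22 → s = 22.0000
seg 2 [138.6°–164.1°] uniform, h=9: full span → s += 9 → s = 31.0000
seg 3 [164.1°–194.5°] simple-harmonic, h=-16: full span → s += -16 → s = 15.0000
seg 4 [194.5°–260°] dwell: s stays 15.0000
seg 5 [260°–303.4°] simple-harmonic, h=-14: θ=276.3° here. β=16.3, B=43.4. -14/2·(1 − cos(π·0.3756)) = -4.3329 → s = 10.6671
radial distance = base radius + s = 21 + 10.6671 = 31.6671

31.6671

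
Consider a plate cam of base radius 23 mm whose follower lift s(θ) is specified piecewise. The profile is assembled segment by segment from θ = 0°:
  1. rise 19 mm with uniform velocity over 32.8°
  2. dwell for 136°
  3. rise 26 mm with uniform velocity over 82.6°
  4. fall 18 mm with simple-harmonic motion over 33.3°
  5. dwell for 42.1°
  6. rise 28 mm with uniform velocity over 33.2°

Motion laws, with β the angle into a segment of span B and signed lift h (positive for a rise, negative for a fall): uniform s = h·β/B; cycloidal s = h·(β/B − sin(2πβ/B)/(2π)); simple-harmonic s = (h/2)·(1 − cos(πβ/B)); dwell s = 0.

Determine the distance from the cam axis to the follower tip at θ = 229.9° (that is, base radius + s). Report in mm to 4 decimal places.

seg 1 [0°–32.8°] uniform, h=19: full span → s += 19 → s = 19.0000
seg 2 [32.8°–168.8°] dwell: s stays 19.0000
seg 3 [168.8°–251.4°] uniform, h=26: θ=229.9° here. β=61.1, B=82.6. 26·61.1/82.6 = 19.2324 → s = 38.2324
radial distance = base radius + s = 23 + 38.2324 = 61.2324

61.2324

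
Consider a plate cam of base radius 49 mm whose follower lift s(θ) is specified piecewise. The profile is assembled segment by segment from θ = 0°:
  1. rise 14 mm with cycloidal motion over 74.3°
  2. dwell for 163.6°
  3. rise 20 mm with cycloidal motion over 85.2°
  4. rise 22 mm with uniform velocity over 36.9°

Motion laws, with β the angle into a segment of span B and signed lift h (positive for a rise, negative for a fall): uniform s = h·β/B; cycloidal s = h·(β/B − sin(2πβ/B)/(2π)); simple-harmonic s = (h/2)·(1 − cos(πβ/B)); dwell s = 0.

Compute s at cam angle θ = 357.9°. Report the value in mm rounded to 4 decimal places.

seg 1 [0°–74.3°] cycloidal, h=14: full span → s += 14 → s = 14.0000
seg 2 [74.3°–237.9°] dwell: s stays 14.0000
seg 3 [237.9°–323.1°] cycloidal, h=20: full span → s += 20 → s = 34.0000
seg 4 [323.1°–360°] uniform, h=22: θ=357.9° here. β=34.8, B=36.9. 22·34.8/36.9 = 20.7480 → s = 54.7480

54.7480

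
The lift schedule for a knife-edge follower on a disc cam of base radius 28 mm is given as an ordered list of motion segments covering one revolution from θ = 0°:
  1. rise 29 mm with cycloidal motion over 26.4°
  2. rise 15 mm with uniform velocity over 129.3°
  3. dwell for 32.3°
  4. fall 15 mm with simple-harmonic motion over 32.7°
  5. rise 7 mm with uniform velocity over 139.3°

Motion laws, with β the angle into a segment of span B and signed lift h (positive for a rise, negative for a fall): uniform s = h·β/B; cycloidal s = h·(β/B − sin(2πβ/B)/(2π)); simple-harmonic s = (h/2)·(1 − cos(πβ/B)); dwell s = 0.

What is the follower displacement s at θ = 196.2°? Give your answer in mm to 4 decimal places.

seg 1 [0°–26.4°] cycloidal, h=29: full span → s += 29 → s = 29.0000
seg 2 [26.4°–155.7°] uniform, h=15: full span → s += 15 → s = 44.0000
seg 3 [155.7°–188°] dwell: s stays 44.0000
seg 4 [188°–220.7°] simple-harmonic, h=-15: θ=196.2° here. β=8.2, B=32.7. -15/2·(1 − cos(π·0.2508)) = -2.2095 → s = 41.7905

41.7905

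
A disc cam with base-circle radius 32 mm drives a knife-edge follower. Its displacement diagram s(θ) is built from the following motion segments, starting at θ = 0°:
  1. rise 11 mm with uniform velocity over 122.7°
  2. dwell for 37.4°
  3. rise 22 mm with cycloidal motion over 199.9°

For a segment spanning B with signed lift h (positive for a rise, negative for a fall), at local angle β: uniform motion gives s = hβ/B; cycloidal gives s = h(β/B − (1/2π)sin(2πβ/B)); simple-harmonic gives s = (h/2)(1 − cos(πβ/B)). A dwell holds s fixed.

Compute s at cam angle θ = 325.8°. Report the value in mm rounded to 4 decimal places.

seg 1 [0°–122.7°] uniform, h=11: full span → s += 11 → s = 11.0000
seg 2 [122.7°–160.1°] dwell: s stays 11.0000
seg 3 [160.1°–360°] cycloidal, h=22: θ=325.8° here. β=165.7, B=199.9. 22·(0.8289 − sin(2π·0.8289)/(2π)) = 21.3159 → s = 32.3159

32.3159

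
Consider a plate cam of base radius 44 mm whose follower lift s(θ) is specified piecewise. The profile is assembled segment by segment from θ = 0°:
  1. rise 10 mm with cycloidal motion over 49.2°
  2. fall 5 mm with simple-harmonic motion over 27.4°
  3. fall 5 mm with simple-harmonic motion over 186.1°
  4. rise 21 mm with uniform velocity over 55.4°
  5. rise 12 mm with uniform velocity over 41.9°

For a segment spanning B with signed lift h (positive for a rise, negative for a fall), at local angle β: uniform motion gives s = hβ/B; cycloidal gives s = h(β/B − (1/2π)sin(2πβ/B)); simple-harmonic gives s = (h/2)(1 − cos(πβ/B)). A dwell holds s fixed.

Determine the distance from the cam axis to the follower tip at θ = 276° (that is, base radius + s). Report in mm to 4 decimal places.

seg 1 [0°–49.2°] cycloidal, h=10: full span → s += 10 → s = 10.0000
seg 2 [49.2°–76.6°] simple-harmonic, h=-5: full span → s += -5 → s = 5.0000
seg 3 [76.6°–262.7°] simple-harmonic, h=-5: full span → s += -5 → s = 0.0000
seg 4 [262.7°–318.1°] uniform, h=21: θ=276° here. β=13.3, B=55.4. 21·13.3/55.4 = 5.0415 → s = 5.0415
radial distance = base radius + s = 44 + 5.0415 = 49.0415

49.0415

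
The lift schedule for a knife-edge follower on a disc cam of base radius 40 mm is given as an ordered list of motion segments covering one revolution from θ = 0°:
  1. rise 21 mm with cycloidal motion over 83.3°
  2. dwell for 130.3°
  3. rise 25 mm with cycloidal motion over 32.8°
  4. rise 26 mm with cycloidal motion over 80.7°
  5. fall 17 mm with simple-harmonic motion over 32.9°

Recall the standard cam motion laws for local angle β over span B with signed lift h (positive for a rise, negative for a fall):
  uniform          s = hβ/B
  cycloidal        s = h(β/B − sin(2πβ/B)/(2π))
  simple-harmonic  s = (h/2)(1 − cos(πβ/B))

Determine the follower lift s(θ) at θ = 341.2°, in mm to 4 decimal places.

seg 1 [0°–83.3°] cycloidal, h=21: full span → s += 21 → s = 21.0000
seg 2 [83.3°–213.6°] dwell: s stays 21.0000
seg 3 [213.6°–246.4°] cycloidal, h=25: full span → s += 25 → s = 46.0000
seg 4 [246.4°–327.1°] cycloidal, h=26: full span → s += 26 → s = 72.0000
seg 5 [327.1°–360°] simple-harmonic, h=-17: θ=341.2° here. β=14.1, B=32.9. -17/2·(1 − cos(π·0.4286)) = -6.6086 → s = 65.3914

65.3914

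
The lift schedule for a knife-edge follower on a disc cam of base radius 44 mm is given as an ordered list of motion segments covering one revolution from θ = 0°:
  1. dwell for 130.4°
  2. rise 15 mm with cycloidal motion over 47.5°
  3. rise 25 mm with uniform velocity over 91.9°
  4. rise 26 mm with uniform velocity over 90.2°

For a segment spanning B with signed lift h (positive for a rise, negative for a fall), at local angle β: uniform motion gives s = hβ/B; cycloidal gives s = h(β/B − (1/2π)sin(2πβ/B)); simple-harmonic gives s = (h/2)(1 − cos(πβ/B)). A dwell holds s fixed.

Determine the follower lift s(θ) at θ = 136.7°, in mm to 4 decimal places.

seg 1 [0°–130.4°] dwell: s stays 0.0000
seg 2 [130.4°–177.9°] cycloidal, h=15: θ=136.7° here. β=6.3, B=47.5. 15·(0.1326 − sin(2π·0.1326)/(2π)) = 0.2224 → s = 0.2224

0.2224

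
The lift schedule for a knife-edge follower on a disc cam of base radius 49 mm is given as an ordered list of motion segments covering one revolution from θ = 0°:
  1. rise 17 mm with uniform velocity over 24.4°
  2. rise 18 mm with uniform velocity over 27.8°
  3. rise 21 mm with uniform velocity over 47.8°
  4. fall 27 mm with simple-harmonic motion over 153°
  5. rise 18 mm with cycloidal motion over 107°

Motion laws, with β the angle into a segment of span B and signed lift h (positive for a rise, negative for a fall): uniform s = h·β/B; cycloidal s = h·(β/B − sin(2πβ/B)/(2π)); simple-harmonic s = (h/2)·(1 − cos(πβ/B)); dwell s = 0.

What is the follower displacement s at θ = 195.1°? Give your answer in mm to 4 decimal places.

seg 1 [0°–24.4°] uniform, h=17: full span → s += 17 → s = 17.0000
seg 2 [24.4°–52.2°] uniform, h=18: full span → s += 18 → s = 35.0000
seg 3 [52.2°–100°] uniform, h=21: full span → s += 21 → s = 56.0000
seg 4 [100°–253°] simple-harmonic, h=-27: θ=195.1° here. β=95.1, B=153. -27/2·(1 − cos(π·0.6216)) = -18.5315 → s = 37.4685

37.4685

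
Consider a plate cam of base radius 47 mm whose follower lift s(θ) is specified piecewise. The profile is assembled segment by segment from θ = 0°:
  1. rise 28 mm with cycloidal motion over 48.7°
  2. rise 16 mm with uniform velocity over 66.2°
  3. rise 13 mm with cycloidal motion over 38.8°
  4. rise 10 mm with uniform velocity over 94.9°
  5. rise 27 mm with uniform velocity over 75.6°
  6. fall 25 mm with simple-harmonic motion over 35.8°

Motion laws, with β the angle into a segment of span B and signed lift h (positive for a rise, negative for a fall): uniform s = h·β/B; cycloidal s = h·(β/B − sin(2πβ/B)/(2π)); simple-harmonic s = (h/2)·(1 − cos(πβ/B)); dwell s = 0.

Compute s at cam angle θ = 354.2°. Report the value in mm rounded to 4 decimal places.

seg 1 [0°–48.7°] cycloidal, h=28: full span → s += 28 → s = 28.0000
seg 2 [48.7°–114.9°] uniform, h=16: full span → s += 16 → s = 44.0000
seg 3 [114.9°–153.7°] cycloidal, h=13: full span → s += 13 → s = 57.0000
seg 4 [153.7°–248.6°] uniform, h=10: full span → s += 10 → s = 67.0000
seg 5 [248.6°–324.2°] uniform, h=27: full span → s += 27 → s = 94.0000
seg 6 [324.2°–360°] simple-harmonic, h=-25: θ=354.2° here. β=30, B=35.8. -25/2·(1 − cos(π·0.8380)) = -23.4156 → s = 70.5844

70.5844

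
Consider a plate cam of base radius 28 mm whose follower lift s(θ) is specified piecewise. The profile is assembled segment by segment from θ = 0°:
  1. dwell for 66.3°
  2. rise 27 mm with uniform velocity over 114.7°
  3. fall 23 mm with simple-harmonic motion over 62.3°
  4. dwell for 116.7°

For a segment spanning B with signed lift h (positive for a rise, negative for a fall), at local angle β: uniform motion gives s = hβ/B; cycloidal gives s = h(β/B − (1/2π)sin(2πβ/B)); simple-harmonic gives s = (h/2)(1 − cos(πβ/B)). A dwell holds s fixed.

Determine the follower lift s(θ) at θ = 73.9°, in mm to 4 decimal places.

seg 1 [0°–66.3°] dwell: s stays 0.0000
seg 2 [66.3°–181°] uniform, h=27: θ=73.9° here. β=7.6, B=114.7. 27·7.6/114.7 = 1.7890 → s = 1.7890

1.7890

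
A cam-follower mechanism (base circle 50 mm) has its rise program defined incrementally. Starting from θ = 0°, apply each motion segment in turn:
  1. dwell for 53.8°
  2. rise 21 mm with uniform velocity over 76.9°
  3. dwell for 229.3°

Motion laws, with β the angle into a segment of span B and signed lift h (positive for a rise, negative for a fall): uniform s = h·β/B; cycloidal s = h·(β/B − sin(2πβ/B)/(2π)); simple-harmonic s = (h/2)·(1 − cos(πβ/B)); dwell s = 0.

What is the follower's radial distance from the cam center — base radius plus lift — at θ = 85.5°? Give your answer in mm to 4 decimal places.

seg 1 [0°–53.8°] dwell: s stays 0.0000
seg 2 [53.8°–130.7°] uniform, h=21: θ=85.5° here. β=31.7, B=76.9. 21·31.7/76.9 = 8.6567 → s = 8.6567
radial distance = base radius + s = 50 + 8.6567 = 58.6567

58.6567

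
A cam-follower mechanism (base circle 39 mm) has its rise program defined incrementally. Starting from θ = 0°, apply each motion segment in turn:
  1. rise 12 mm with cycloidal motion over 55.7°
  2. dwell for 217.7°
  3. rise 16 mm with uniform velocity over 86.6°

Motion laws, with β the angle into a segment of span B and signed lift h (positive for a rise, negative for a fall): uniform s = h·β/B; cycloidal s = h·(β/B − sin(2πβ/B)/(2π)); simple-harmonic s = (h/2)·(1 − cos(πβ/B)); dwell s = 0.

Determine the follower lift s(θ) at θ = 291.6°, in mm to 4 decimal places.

seg 1 [0°–55.7°] cycloidal, h=12: full span → s += 12 → s = 12.0000
seg 2 [55.7°–273.4°] dwell: s stays 12.0000
seg 3 [273.4°–360°] uniform, h=16: θ=291.6° here. β=18.2, B=86.6. 16·18.2/86.6 = 3.3626 → s = 15.3626

15.3626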